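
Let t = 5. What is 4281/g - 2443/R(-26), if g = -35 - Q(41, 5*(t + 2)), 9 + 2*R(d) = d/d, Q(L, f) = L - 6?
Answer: 76943/140 ≈ 549.59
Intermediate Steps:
Q(L, f) = -6 + L
R(d) = -4 (R(d) = -9/2 + (d/d)/2 = -9/2 + (½)*1 = -9/2 + ½ = -4)
g = -70 (g = -35 - (-6 + 41) = -35 - 1*35 = -35 - 35 = -70)
4281/g - 2443/R(-26) = 4281/(-70) - 2443/(-4) = 4281*(-1/70) - 2443*(-¼) = -4281/70 + 2443/4 = 76943/140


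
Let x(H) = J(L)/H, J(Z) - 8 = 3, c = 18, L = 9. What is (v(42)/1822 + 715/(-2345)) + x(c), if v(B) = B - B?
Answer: 2585/8442 ≈ 0.30621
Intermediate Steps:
v(B) = 0
J(Z) = 11 (J(Z) = 8 + 3 = 11)
x(H) = 11/H
(v(42)/1822 + 715/(-2345)) + x(c) = (0/1822 + 715/(-2345)) + 11/18 = (0*(1/1822) + 715*(-1/2345)) + 11*(1/18) = (0 - 143/469) + 11/18 = -143/469 + 11/18 = 2585/8442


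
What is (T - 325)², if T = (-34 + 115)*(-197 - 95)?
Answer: 574896529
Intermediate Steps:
T = -23652 (T = 81*(-292) = -23652)
(T - 325)² = (-23652 - 325)² = (-23977)² = 574896529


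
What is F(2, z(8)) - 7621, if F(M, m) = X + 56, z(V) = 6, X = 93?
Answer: -7472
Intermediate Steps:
F(M, m) = 149 (F(M, m) = 93 + 56 = 149)
F(2, z(8)) - 7621 = 149 - 7621 = -7472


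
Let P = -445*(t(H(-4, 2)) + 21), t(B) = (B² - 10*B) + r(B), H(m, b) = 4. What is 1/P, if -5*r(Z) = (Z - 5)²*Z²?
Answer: 1/2759 ≈ 0.00036245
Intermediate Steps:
r(Z) = -Z²*(-5 + Z)²/5 (r(Z) = -(Z - 5)²*Z²/5 = -(-5 + Z)²*Z²/5 = -Z²*(-5 + Z)²/5)
t(B) = B² - 10*B - B²*(-5 + B)²/5 (t(B) = (B² - 10*B) - B²*(-5 + B)²/5 = B² - 10*B - B²*(-5 + B)²/5)
P = 2759 (P = -445*((⅕)*4*(-50 + 5*4 - 1*4*(-5 + 4)²) + 21) = -445*((⅕)*4*(-50 + 20 - 1*4*(-1)²) + 21) = -445*((⅕)*4*(-50 + 20 - 1*4*1) + 21) = -445*((⅕)*4*(-50 + 20 - 4) + 21) = -445*((⅕)*4*(-34) + 21) = -445*(-136/5 + 21) = -445*(-31/5) = 2759)
1/P = 1/2759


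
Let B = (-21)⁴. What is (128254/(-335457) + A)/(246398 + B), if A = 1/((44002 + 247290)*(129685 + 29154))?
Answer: -5934124044745495/6842928045131405229564 ≈ -8.6719e-7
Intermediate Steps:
B = 194481
A = 1/46268529988 (A = 1/(291292*158839) = 1/46268529988 ≈ 2.1613e-11)
(128254/(-335457) + A)/(246398 + B) = (128254/(-335457) + 1/46268529988)/(246398 + 194481) = (128254*(-1/335457) + 1/46268529988)/440879 = (-128254/335457 + 1/46268529988)*(1/440879) = -5934124044745495/15521102264184516*1/440879 = -5934124044745495/6842928045131405229564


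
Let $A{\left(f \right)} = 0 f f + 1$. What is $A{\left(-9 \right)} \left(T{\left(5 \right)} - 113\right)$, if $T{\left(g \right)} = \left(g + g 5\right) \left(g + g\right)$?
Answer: $187$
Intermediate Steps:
$T{\left(g \right)} = 12 g^{2}$ ($T{\left(g \right)} = \left(g + 5 g\right) 2 g = 6 g 2 g = 12 g^{2}$)
$A{\left(f \right)} = 1$ ($A{\left(f \right)} = 0 f + 1 = 0 + 1 = 1$)
$A{\left(-9 \right)} \left(T{\left(5 \right)} - 113\right) = 1 \left(12 \cdot 5^{2} - 113\right) = 1 \left(12 \cdot 25 - 113\right) = 1 \left(300 - 113\right) = 1 \cdot 187 = 187$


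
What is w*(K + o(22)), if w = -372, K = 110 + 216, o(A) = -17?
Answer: -114948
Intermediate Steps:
K = 326
w*(K + o(22)) = -372*(326 - 17) = -372*309 = -114948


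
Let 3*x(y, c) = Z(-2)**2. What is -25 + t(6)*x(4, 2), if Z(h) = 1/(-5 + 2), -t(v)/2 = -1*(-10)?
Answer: -695/27 ≈ -25.741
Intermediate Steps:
t(v) = -20 (t(v) = -(-2)*(-10) = -2*10 = -20)
Z(h) = -1/3 (Z(h) = 1/(-3) = -1/3)
x(y, c) = 1/27 (x(y, c) = (-1/3)**2/3 = (1/3)*(1/9) = 1/27)
-25 + t(6)*x(4, 2) = -25 - 20*1/27 = -25 - 20/27 = -695/27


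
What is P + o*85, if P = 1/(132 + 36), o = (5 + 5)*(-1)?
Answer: -142799/168 ≈ -849.99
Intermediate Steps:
o = -10 (o = 10*(-1) = -10)
P = 1/168 ≈ 0.0059524
P + o*85 = 1/168 - 10*85 = 1/168 - 850 = -142799/168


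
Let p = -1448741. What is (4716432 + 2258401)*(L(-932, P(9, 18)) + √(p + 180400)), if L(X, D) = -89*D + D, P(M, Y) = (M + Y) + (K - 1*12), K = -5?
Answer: -6137853040 + 6974833*I*√1268341 ≈ -6.1379e+9 + 7.8551e+9*I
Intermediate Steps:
P(M, Y) = -17 + M + Y (P(M, Y) = (M + Y) + (-5 - 1*12) = (M + Y) + (-5 - 12) = (M + Y) - 17 = -17 + M + Y)
L(X, D) = -88*D
(4716432 + 2258401)*(L(-932, P(9, 18)) + √(p + 180400)) = (4716432 + 2258401)*(-88*(-17 + 9 + 18) + √(-1448741 + 180400)) = 6974833*(-88*10 + √(-1268341)) = 6974833*(-880 + I*√1268341) = -6137853040 + 6974833*I*√1268341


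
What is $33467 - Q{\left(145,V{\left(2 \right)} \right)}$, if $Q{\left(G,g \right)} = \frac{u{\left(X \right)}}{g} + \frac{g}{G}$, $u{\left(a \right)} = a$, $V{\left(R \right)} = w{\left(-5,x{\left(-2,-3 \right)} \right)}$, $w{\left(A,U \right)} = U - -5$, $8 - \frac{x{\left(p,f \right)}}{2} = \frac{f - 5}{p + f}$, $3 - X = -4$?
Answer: $\frac{2159424879}{64525} \approx 33467.0$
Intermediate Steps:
$X = 7$ ($X = 3 - -4 = 3 + 4 = 7$)
$x{\left(p,f \right)} = 16 - \frac{2 \left(-5 + f\right)}{f + p}$ ($x{\left(p,f \right)} = 16 - 2 \frac{f - 5}{p + f} = 16 - 2 \frac{-5 + f}{f + p} = 16 - \frac{2 \left(-5 + f\right)}{f + p}$)
$w{\left(A,U \right)} = 5 + U$ ($w{\left(A,U \right)} = U + 5 = 5 + U$)
$V{\left(R \right)} = \frac{89}{5}$ ($V{\left(R \right)} = 5 + \frac{2 \left(5 + 7 \left(-3\right) + 8 \left(-2\right)\right)}{-3 - 2} = 5 + \frac{2 \left(5 - 21 - 16\right)}{-5} = 5 + 2 \left(- \frac{1}{5}\right) \left(-32\right) = 5 + \frac{64}{5} = \frac{89}{5}$)
$Q{\left(G,g \right)} = \frac{7}{g} + \frac{g}{G}$
$33467 - Q{\left(145,V{\left(2 \right)} \right)} = 33467 - \left(\frac{7}{\frac{89}{5}} + \frac{89}{5 \cdot 145}\right) = 33467 - \left(7 \cdot \frac{5}{89} + \frac{89}{5} \cdot \frac{1}{145}\right) = 33467 - \left(\frac{35}{89} + \frac{89}{725}\right) = 33467 - \frac{33296}{64525} = \frac{2159424879}{64525}$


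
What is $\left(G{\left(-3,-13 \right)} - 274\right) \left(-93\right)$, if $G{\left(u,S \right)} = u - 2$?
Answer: $25947$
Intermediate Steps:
$G{\left(u,S \right)} = -2 + u$
$\left(G{\left(-3,-13 \right)} - 274\right) \left(-93\right) = \left(\left(-2 - 3\right) - 274\right) \left(-93\right) = \left(-5 - 274\right) \left(-93\right) = \left(-279\right) \left(-93\right) = 25947$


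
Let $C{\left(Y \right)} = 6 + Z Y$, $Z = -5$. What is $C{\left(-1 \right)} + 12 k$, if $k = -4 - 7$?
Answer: $-121$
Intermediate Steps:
$k = -11$ ($k = -4 - 7 = -11$)
$C{\left(Y \right)} = 6 - 5 Y$
$C{\left(-1 \right)} + 12 k = \left(6 - -5\right) + 12 \left(-11\right) = \left(6 + 5\right) - 132 = 11 - 132 = -121$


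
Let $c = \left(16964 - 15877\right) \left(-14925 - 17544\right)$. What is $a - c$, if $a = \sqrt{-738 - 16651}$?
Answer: $35293803 + i \sqrt{17389} \approx 3.5294 \cdot 10^{7} + 131.87 i$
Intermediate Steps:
$c = -35293803$ ($c = 1087 \left(-32469\right) = -35293803$)
$a = i \sqrt{17389}$ ($a = \sqrt{-17389} = i \sqrt{17389} \approx 131.87 i$)
$a - c = i \sqrt{17389} - -35293803 = i \sqrt{17389} + 35293803 = 35293803 + i \sqrt{17389}$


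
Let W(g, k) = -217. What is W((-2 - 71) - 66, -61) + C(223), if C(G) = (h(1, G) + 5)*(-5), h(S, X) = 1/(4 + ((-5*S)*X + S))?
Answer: -53723/222 ≈ -242.00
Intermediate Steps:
h(S, X) = 1/(4 + S - 5*S*X) (h(S, X) = 1/(4 + (-5*S*X + S)) = 1/(4 + (S - 5*S*X)) = 1/(4 + S - 5*S*X))
C(G) = -25 - 5/(5 - 5*G) (C(G) = (1/(4 + 1 - 5*1*G) + 5)*(-5) = (1/(4 + 1 - 5*G) + 5)*(-5) = (1/(5 - 5*G) + 5)*(-5) = (5 + 1/(5 - 5*G))*(-5) = -25 - 5/(5 - 5*G))
W((-2 - 71) - 66, -61) + C(223) = -217 + (26 - 25*223)/(-1 + 223) = -217 + (26 - 5575)/222 = -217 + (1/222)*(-5549) = -217 - 5549/222 = -53723/222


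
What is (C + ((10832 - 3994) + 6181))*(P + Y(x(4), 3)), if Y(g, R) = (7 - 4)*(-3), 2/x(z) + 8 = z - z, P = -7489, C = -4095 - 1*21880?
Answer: 97144088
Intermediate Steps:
C = -25975 (C = -4095 - 21880 = -25975)
x(z) = -¼ (x(z) = 2/(-8 + (z - z)) = 2/(-8 + 0) = 2/(-8) = 2*(-⅛) = -¼)
Y(g, R) = -9 (Y(g, R) = 3*(-3) = -9)
(C + ((10832 - 3994) + 6181))*(P + Y(x(4), 3)) = (-25975 + ((10832 - 3994) + 6181))*(-7489 - 9) = (-25975 + (6838 + 6181))*(-7498) = (-25975 + 13019)*(-7498) = -12956*(-7498) = 97144088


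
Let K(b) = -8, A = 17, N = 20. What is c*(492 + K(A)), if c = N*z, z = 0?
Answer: 0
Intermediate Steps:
c = 0 (c = 20*0 = 0)
c*(492 + K(A)) = 0*(492 - 8) = 0*484 = 0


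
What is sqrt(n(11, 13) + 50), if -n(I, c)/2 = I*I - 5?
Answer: I*sqrt(182) ≈ 13.491*I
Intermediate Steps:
n(I, c) = 10 - 2*I**2 (n(I, c) = -2*(I*I - 5) = -2*(I**2 - 5) = -2*(-5 + I**2) = 10 - 2*I**2)
sqrt(n(11, 13) + 50) = sqrt((10 - 2*11**2) + 50) = sqrt((10 - 2*121) + 50) = sqrt((10 - 242) + 50) = sqrt(-232 + 50) = sqrt(-182) = I*sqrt(182)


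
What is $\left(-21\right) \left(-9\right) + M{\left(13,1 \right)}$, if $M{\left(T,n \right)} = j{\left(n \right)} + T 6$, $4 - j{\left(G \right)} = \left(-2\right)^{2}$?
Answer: $267$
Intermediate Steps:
$j{\left(G \right)} = 0$ ($j{\left(G \right)} = 4 - \left(-2\right)^{2} = 4 - 4 = 0$)
$M{\left(T,n \right)} = 6 T$ ($M{\left(T,n \right)} = 0 + T 6 = 0 + 6 T = 6 T$)
$\left(-21\right) \left(-9\right) + M{\left(13,1 \right)} = \left(-21\right) \left(-9\right) + 6 \cdot 13 = 189 + 78 = 267$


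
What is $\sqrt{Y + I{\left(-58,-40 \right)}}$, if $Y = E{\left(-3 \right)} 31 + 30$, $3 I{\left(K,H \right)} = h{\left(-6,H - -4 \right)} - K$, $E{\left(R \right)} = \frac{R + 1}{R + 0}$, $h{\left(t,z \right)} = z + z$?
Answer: $\sqrt{46} \approx 6.7823$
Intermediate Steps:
$h{\left(t,z \right)} = 2 z$
$E{\left(R \right)} = \frac{1 + R}{R}$
$I{\left(K,H \right)} = \frac{8}{3} - \frac{K}{3} + \frac{2 H}{3}$ ($I{\left(K,H \right)} = \frac{2 \left(H - -4\right) - K}{3} = \frac{2 \left(H + 4\right) - K}{3} = \frac{2 \left(4 + H\right) - K}{3} = \frac{\left(8 + 2 H\right) - K}{3} = \frac{8 - K + 2 H}{3} = \frac{8}{3} - \frac{K}{3} + \frac{2 H}{3}$)
$Y = \frac{152}{3}$ ($Y = \frac{1 - 3}{-3} \cdot 31 + 30 = \left(- \frac{1}{3}\right) \left(-2\right) 31 + 30 = \frac{2}{3} \cdot 31 + 30 = \frac{62}{3} + 30 = \frac{152}{3} \approx 50.667$)
$\sqrt{Y + I{\left(-58,-40 \right)}} = \sqrt{\frac{152}{3} + \left(\frac{8}{3} - - \frac{58}{3} + \frac{2}{3} \left(-40\right)\right)} = \sqrt{\frac{152}{3} + \left(\frac{8}{3} + \frac{58}{3} - \frac{80}{3}\right)} = \sqrt{\frac{152}{3} - \frac{14}{3}} = \sqrt{46}$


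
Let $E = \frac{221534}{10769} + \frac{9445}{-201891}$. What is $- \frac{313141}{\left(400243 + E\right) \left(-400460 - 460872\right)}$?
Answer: $\frac{680819945176239}{749564368891168070552} \approx 9.0829 \cdot 10^{-7}$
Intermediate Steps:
$E = \frac{44624007589}{2174164179}$ ($E = 221534 \cdot \frac{1}{10769} + 9445 \left(- \frac{1}{201891}\right) = \frac{221534}{10769} - \frac{9445}{201891} = \frac{44624007589}{2174164179} \approx 20.525$)
$- \frac{313141}{\left(400243 + E\right) \left(-400460 - 460872\right)} = - \frac{313141}{\left(400243 + \frac{44624007589}{2174164179}\right) \left(-400460 - 460872\right)} = - \frac{313141}{\frac{870238617503086}{2174164179} \left(-861332\right)} = - \frac{313141}{- \frac{749564368891168070552}{2174164179}} = \left(-313141\right) \left(- \frac{2174164179}{749564368891168070552}\right) = \frac{680819945176239}{749564368891168070552}$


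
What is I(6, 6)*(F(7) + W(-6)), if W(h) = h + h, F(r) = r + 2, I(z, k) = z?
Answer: -18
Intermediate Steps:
F(r) = 2 + r
W(h) = 2*h
I(6, 6)*(F(7) + W(-6)) = 6*((2 + 7) + 2*(-6)) = 6*(9 - 12) = 6*(-3) = -18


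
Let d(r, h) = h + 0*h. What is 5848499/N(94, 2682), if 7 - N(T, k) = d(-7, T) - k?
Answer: 5848499/2595 ≈ 2253.8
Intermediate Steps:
d(r, h) = h (d(r, h) = h + 0 = h)
N(T, k) = 7 + k - T (N(T, k) = 7 - (T - k) = 7 + (k - T) = 7 + k - T)
5848499/N(94, 2682) = 5848499/(7 + 2682 - 1*94) = 5848499/(7 + 2682 - 94) = 5848499/2595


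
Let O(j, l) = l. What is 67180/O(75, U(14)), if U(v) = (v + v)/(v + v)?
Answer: 67180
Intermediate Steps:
U(v) = 1 (U(v) = (2*v)/((2*v)) = (2*v)*(1/(2*v)) = 1)
67180/O(75, U(14)) = 67180/1 = 67180*1 = 67180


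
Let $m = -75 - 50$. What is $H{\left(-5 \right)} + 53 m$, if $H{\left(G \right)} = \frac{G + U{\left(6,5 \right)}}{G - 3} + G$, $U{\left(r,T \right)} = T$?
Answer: $-6630$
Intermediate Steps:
$m = -125$ ($m = -75 - 50 = -125$)
$H{\left(G \right)} = G + \frac{5 + G}{-3 + G}$ ($H{\left(G \right)} = \frac{G + 5}{G - 3} + G = \frac{5 + G}{-3 + G} + G = G + \frac{5 + G}{-3 + G}$)
$H{\left(-5 \right)} + 53 m = \frac{5 + \left(-5\right)^{2} - -10}{-3 - 5} + 53 \left(-125\right) = \frac{5 + 25 + 10}{-8} - 6625 = \left(- \frac{1}{8}\right) 40 - 6625 = -5 - 6625 = -6630$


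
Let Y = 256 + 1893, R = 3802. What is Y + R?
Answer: 5951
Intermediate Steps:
Y = 2149
Y + R = 2149 + 3802 = 5951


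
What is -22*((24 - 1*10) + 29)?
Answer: -946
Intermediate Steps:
-22*((24 - 1*10) + 29) = -22*((24 - 10) + 29) = -22*(14 + 29) = -22*43 = -946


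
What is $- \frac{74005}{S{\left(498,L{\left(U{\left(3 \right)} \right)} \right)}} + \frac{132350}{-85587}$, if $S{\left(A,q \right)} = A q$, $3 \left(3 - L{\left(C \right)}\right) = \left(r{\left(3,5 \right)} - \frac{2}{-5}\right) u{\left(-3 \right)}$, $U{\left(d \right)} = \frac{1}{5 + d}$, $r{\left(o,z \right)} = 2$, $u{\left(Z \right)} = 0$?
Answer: $- \frac{2177198945}{42622326} \approx -51.081$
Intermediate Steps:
$L{\left(C \right)} = 3$ ($L{\left(C \right)} = 3 - \frac{\left(2 - \frac{2}{-5}\right) 0}{3} = 3 - \frac{\left(2 - - \frac{2}{5}\right) 0}{3} = 3 - \frac{\left(2 + \frac{2}{5}\right) 0}{3} = 3 - \frac{\frac{12}{5} \cdot 0}{3} = 3 - 0 = 3 + 0 = 3$)
$- \frac{74005}{S{\left(498,L{\left(U{\left(3 \right)} \right)} \right)}} + \frac{132350}{-85587} = - \frac{74005}{498 \cdot 3} + \frac{132350}{-85587} = - \frac{74005}{1494} + 132350 \left(- \frac{1}{85587}\right) = \left(-74005\right) \frac{1}{1494} - \frac{132350}{85587} = - \frac{74005}{1494} - \frac{132350}{85587} = - \frac{2177198945}{42622326}$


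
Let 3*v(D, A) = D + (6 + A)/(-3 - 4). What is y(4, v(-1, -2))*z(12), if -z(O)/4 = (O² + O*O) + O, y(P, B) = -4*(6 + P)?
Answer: 48000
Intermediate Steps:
v(D, A) = -2/7 - A/21 + D/3 (v(D, A) = (D + (6 + A)/(-3 - 4))/3 = (D + (6 + A)/(-7))/3 = (D + (6 + A)*(-⅐))/3 = (D + (-6/7 - A/7))/3 = (-6/7 + D - A/7)/3 = -2/7 - A/21 + D/3)
y(P, B) = -24 - 4*P
z(O) = -8*O² - 4*O (z(O) = -4*((O² + O*O) + O) = -4*((O² + O²) + O) = -4*(2*O² + O) = -4*(O + 2*O²) = -8*O² - 4*O)
y(4, v(-1, -2))*z(12) = (-24 - 4*4)*(-4*12*(1 + 2*12)) = (-24 - 16)*(-4*12*(1 + 24)) = -(-160)*12*25 = -40*(-1200) = 48000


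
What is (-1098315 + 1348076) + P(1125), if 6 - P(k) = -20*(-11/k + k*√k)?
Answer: 56197531/225 + 337500*√5 ≈ 1.0044e+6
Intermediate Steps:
P(k) = 6 - 220/k + 20*k^(3/2) (P(k) = 6 - (-20)*(-11/k + k*√k) = 6 - (-20)*(-11/k + k^(3/2)) = 6 - (-20)*(k^(3/2) - 11/k) = 6 - (-20*k^(3/2) + 220/k) = 6 + (-220/k + 20*k^(3/2)) = 6 - 220/k + 20*k^(3/2))
(-1098315 + 1348076) + P(1125) = (-1098315 + 1348076) + (6 - 220/1125 + 20*1125^(3/2)) = 249761 + (6 - 220*1/1125 + 20*(16875*√5)) = 249761 + (6 - 44/225 + 337500*√5) = 249761 + (1306/225 + 337500*√5) = 56197531/225 + 337500*√5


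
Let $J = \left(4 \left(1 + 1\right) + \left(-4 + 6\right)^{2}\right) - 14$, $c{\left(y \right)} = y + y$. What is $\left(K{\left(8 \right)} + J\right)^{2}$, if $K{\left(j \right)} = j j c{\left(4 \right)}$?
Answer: $260100$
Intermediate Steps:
$c{\left(y \right)} = 2 y$
$K{\left(j \right)} = 8 j^{2}$ ($K{\left(j \right)} = j j 2 \cdot 4 = j^{2} \cdot 8 = 8 j^{2}$)
$J = -2$ ($J = \left(4 \cdot 2 + 2^{2}\right) - 14 = \left(8 + 4\right) - 14 = 12 - 14 = -2$)
$\left(K{\left(8 \right)} + J\right)^{2} = \left(8 \cdot 8^{2} - 2\right)^{2} = \left(8 \cdot 64 - 2\right)^{2} = \left(512 - 2\right)^{2} = 510^{2} = 260100$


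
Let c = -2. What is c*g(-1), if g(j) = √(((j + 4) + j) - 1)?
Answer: -2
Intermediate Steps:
g(j) = √(3 + 2*j) (g(j) = √(((4 + j) + j) - 1) = √((4 + 2*j) - 1) = √(3 + 2*j))
c*g(-1) = -2*√(3 + 2*(-1)) = -2*√(3 - 2) = -2*√1 = -2*1 = -2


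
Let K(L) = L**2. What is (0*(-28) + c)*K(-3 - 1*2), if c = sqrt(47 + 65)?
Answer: 100*sqrt(7) ≈ 264.58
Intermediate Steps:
c = 4*sqrt(7) (c = sqrt(112) = 4*sqrt(7) ≈ 10.583)
(0*(-28) + c)*K(-3 - 1*2) = (0*(-28) + 4*sqrt(7))*(-3 - 1*2)**2 = (0 + 4*sqrt(7))*(-3 - 2)**2 = (4*sqrt(7))*(-5)**2 = (4*sqrt(7))*25 = 100*sqrt(7)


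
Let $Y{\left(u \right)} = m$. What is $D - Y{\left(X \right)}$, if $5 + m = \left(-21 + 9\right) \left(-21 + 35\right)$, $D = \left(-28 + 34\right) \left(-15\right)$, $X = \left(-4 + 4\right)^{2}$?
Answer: $83$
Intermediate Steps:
$X = 0$ ($X = 0^{2} = 0$)
$D = -90$ ($D = 6 \left(-15\right) = -90$)
$m = -173$ ($m = -5 + \left(-21 + 9\right) \left(-21 + 35\right) = -5 - 168 = -173$)
$Y{\left(u \right)} = -173$
$D - Y{\left(X \right)} = -90 - -173 = -90 + 173 = 83$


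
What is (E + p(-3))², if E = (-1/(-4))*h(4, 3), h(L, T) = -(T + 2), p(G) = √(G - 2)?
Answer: (5 - 4*I*√5)²/16 ≈ -3.4375 - 5.5902*I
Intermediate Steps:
p(G) = √(-2 + G)
h(L, T) = -2 - T (h(L, T) = -(2 + T) = -2 - T)
E = -5/4 (E = (-1/(-4))*(-2 - 1*3) = (-1*(-¼))*(-2 - 3) = (¼)*(-5) = -5/4 ≈ -1.2500)
(E + p(-3))² = (-5/4 + √(-2 - 3))² = (-5/4 + √(-5))² = (-5/4 + I*√5)²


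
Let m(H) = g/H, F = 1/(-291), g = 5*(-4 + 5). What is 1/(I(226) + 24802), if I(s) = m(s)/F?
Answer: 226/5603797 ≈ 4.0330e-5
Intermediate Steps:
g = 5 (g = 5*1 = 5)
F = -1/291 ≈ -0.0034364
m(H) = 5/H
I(s) = -1455/s (I(s) = (5/s)/(-1/291) = (5/s)*(-291) = -1455/s)
1/(I(226) + 24802) = 1/(-1455/226 + 24802) = 1/(5603797/226) = 226/5603797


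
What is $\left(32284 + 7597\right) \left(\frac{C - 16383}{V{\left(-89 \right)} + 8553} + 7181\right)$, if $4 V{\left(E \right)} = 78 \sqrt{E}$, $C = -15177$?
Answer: $\frac{1862143471780213}{6505569} + \frac{2181650224 i \sqrt{89}}{6505569} \approx 2.8624 \cdot 10^{8} + 3163.7 i$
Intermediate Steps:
$V{\left(E \right)} = \frac{39 \sqrt{E}}{2}$ ($V{\left(E \right)} = \frac{78 \sqrt{E}}{4} = \frac{39 \sqrt{E}}{2}$)
$\left(32284 + 7597\right) \left(\frac{C - 16383}{V{\left(-89 \right)} + 8553} + 7181\right) = \left(32284 + 7597\right) \left(\frac{-15177 - 16383}{\frac{39 \sqrt{-89}}{2} + 8553} + 7181\right) = 39881 \left(- \frac{31560}{\frac{39 i \sqrt{89}}{2} + 8553} + 7181\right) = 39881 \left(- \frac{31560}{8553 + \frac{39 i \sqrt{89}}{2}} + 7181\right) = 39881 \left(7181 - \frac{31560}{8553 + \frac{39 i \sqrt{89}}{2}}\right) = 286385461 - \frac{1258644360}{8553 + \frac{39 i \sqrt{89}}{2}}$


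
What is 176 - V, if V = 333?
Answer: -157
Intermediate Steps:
176 - V = 176 - 1*333 = 176 - 333 = -157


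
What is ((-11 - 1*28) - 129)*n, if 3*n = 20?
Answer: -1120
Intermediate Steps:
n = 20/3 (n = (1/3)*20 = 20/3 ≈ 6.6667)
((-11 - 1*28) - 129)*n = ((-11 - 1*28) - 129)*(20/3) = ((-11 - 28) - 129)*(20/3) = (-39 - 129)*(20/3) = -168*20/3 = -1120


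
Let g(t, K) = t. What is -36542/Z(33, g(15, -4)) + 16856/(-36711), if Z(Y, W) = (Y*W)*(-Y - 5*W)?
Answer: 2224099/9911970 ≈ 0.22439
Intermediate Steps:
Z(Y, W) = W*Y*(-Y - 5*W) (Z(Y, W) = (W*Y)*(-Y - 5*W) = W*Y*(-Y - 5*W))
-36542/Z(33, g(15, -4)) + 16856/(-36711) = -36542*(-1/(495*(33 + 5*15))) + 16856/(-36711) = -36542*(-1/(495*(33 + 75))) + 16856*(-1/36711) = -36542/((-1*15*33*108)) - 16856/36711 = -36542/(-53460) - 16856/36711 = -36542*(-1/53460) - 16856/36711 = 1661/2430 - 16856/36711 = 2224099/9911970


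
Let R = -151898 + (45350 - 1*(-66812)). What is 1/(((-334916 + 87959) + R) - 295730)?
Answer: -1/582423 ≈ -1.7170e-6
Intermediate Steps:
R = -39736 (R = -151898 + (45350 + 66812) = -151898 + 112162 = -39736)
1/(((-334916 + 87959) + R) - 295730) = 1/(((-334916 + 87959) - 39736) - 295730) = 1/((-246957 - 39736) - 295730) = 1/(-286693 - 295730) = 1/(-582423) = -1/582423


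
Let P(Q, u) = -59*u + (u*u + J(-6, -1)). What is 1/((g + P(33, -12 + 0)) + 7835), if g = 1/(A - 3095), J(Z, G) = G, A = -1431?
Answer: 4526/39312835 ≈ 0.00011513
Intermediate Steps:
g = -1/4526 (g = 1/(-1431 - 3095) = 1/(-4526) = -1/4526 ≈ -0.00022095)
P(Q, u) = -1 + u² - 59*u (P(Q, u) = -59*u + (u*u - 1) = -59*u + (u² - 1) = -59*u + (-1 + u²) = -1 + u² - 59*u)
1/((g + P(33, -12 + 0)) + 7835) = 1/((-1/4526 + (-1 + (-12 + 0)² - 59*(-12 + 0))) + 7835) = 1/((-1/4526 + (-1 + (-12)² - 59*(-12))) + 7835) = 1/((-1/4526 + (-1 + 144 + 708)) + 7835) = 1/((-1/4526 + 851) + 7835) = 1/(3851625/4526 + 7835) = 1/(39312835/4526) = 4526/39312835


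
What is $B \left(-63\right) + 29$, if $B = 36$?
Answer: $-2239$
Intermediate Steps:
$B \left(-63\right) + 29 = 36 \left(-63\right) + 29 = -2268 + 29 = -2239$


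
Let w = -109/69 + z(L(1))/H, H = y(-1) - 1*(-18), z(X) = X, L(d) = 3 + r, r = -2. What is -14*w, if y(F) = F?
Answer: 24976/1173 ≈ 21.292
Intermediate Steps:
L(d) = 1 (L(d) = 3 - 2 = 1)
H = 17 (H = -1 - 1*(-18) = -1 + 18 = 17)
w = -1784/1173 (w = -109/69 + 1/17 = -1784/1173 ≈ -1.5209)
-14*w = -14*(-1784/1173) = 24976/1173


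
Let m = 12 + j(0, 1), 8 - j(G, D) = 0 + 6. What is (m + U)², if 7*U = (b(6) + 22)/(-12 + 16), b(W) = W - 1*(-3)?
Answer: 178929/784 ≈ 228.23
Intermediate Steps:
j(G, D) = 2 (j(G, D) = 8 - (0 + 6) = 8 - 1*6 = 8 - 6 = 2)
b(W) = 3 + W (b(W) = W + 3 = 3 + W)
U = 31/28 (U = (((3 + 6) + 22)/(-12 + 16))/7 = ((9 + 22)/4)/7 = (31*(¼))/7 = (⅐)*(31/4) = 31/28 ≈ 1.1071)
m = 14 (m = 12 + 2 = 14)
(m + U)² = (14 + 31/28)² = (423/28)² = 178929/784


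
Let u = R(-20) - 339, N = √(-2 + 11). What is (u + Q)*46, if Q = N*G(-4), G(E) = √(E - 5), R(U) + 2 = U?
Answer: -16606 + 414*I ≈ -16606.0 + 414.0*I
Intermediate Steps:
R(U) = -2 + U
G(E) = √(-5 + E)
N = 3 (N = √9 = 3)
u = -361 (u = (-2 - 20) - 339 = -22 - 339 = -361)
Q = 9*I (Q = 3*√(-5 - 4) = 3*√(-9) = 3*(3*I) = 9*I ≈ 9.0*I)
(u + Q)*46 = (-361 + 9*I)*46 = -16606 + 414*I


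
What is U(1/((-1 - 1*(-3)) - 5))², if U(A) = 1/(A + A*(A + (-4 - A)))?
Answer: 1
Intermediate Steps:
U(A) = -1/(3*A) (U(A) = 1/(A + A*(-4)) = 1/(A - 4*A) = 1/(-3*A) = -1/(3*A))
U(1/((-1 - 1*(-3)) - 5))² = (-(-2 + 1))² = (-1/(3*(1/((-1 + 3) - 5))))² = (-1/(3*(1/(2 - 5))))² = (-1/(3*(1/(-3))))² = (-1/(3*(-⅓)))² = (-⅓*(-3))² = 1² = 1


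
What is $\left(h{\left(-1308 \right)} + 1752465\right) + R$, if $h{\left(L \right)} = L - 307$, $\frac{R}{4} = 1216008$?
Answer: $6614882$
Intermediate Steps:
$R = 4864032$ ($R = 4 \cdot 1216008 = 4864032$)
$h{\left(L \right)} = -307 + L$
$\left(h{\left(-1308 \right)} + 1752465\right) + R = \left(\left(-307 - 1308\right) + 1752465\right) + 4864032 = \left(-1615 + 1752465\right) + 4864032 = 1750850 + 4864032 = 6614882$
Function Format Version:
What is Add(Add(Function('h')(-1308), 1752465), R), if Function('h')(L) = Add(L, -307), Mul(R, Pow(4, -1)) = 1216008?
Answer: 6614882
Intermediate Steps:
R = 4864032 (R = Mul(4, 1216008) = 4864032)
Function('h')(L) = Add(-307, L)
Add(Add(Function('h')(-1308), 1752465), R) = Add(Add(Add(-307, -1308), 1752465), 4864032) = Add(Add(-1615, 1752465), 4864032) = Add(1750850, 4864032) = 6614882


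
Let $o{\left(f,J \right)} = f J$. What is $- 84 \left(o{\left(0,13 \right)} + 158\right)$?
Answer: $-13272$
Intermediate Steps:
$o{\left(f,J \right)} = J f$
$- 84 \left(o{\left(0,13 \right)} + 158\right) = - 84 \left(13 \cdot 0 + 158\right) = - 84 \left(0 + 158\right) = \left(-84\right) 158 = -13272$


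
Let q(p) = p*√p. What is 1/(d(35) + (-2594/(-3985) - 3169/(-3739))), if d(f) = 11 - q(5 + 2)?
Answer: -2774758961147840/41468253371040159 - 1554052269050575*√7/41468253371040159 ≈ -0.16606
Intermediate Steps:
q(p) = p^(3/2)
d(f) = 11 - 7*√7 (d(f) = 11 - (5 + 2)^(3/2) = 11 - 7^(3/2) = 11 - 7*√7)
1/(d(35) + (-2594/(-3985) - 3169/(-3739))) = 1/((11 - 7*√7) + (-2594/(-3985) - 3169/(-3739))) = 1/((11 - 7*√7) + (-2594*(-1/3985) - 3169*(-1/3739))) = 1/((11 - 7*√7) + (2594/3985 + 3169/3739)) = 1/((11 - 7*√7) + 22327431/14899915) = 1/(186226496/14899915 - 7*√7)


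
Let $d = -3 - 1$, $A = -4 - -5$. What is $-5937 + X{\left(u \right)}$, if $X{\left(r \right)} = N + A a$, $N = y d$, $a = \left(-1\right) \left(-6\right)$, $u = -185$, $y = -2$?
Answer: $-5923$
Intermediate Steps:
$A = 1$ ($A = -4 + 5 = 1$)
$d = -4$ ($d = -3 - 1 = -4$)
$a = 6$
$N = 8$ ($N = \left(-2\right) \left(-4\right) = 8$)
$X{\left(r \right)} = 14$ ($X{\left(r \right)} = 8 + 1 \cdot 6 = 8 + 6 = 14$)
$-5937 + X{\left(u \right)} = -5937 + 14 = -5923$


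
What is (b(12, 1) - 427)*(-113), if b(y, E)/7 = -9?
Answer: 55370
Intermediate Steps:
b(y, E) = -63 (b(y, E) = 7*(-9) = -63)
(b(12, 1) - 427)*(-113) = (-63 - 427)*(-113) = -490*(-113) = 55370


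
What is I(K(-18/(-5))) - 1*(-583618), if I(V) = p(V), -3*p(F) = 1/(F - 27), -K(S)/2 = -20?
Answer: 22761101/39 ≈ 5.8362e+5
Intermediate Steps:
K(S) = 40 (K(S) = -2*(-20) = 40)
p(F) = -1/(3*(-27 + F)) (p(F) = -1/(3*(F - 27)) = -1/(3*(-27 + F)))
I(V) = -1/(-81 + 3*V)
I(K(-18/(-5))) - 1*(-583618) = -1/(-81 + 3*40) - 1*(-583618) = -1/(-81 + 120) + 583618 = -1/39 + 583618 = 22761101/39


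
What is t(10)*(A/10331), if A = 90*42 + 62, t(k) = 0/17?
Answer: 0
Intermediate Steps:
t(k) = 0 (t(k) = 0*(1/17) = 0)
A = 3842 (A = 3780 + 62 = 3842)
t(10)*(A/10331) = 0*(3842/10331) = 0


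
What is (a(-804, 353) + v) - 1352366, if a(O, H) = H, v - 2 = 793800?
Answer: -558211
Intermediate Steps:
v = 793802 (v = 2 + 793800 = 793802)
(a(-804, 353) + v) - 1352366 = (353 + 793802) - 1352366 = 794155 - 1352366 = -558211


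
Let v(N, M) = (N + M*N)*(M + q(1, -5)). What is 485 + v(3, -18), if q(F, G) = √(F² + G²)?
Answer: 1403 - 51*√26 ≈ 1142.9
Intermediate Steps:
v(N, M) = (M + √26)*(N + M*N) (v(N, M) = (N + M*N)*(M + √(1² + (-5)²)) = (N + M*N)*(M + √(1 + 25)) = (N + M*N)*(M + √26) = (M + √26)*(N + M*N))
485 + v(3, -18) = 485 + 3*(-18 + √26 + (-18)² - 18*√26) = 485 + 3*(-18 + √26 + 324 - 18*√26) = 485 + 3*(306 - 17*√26) = 485 + (918 - 51*√26) = 1403 - 51*√26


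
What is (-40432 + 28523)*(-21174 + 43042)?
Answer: -260426012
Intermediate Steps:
(-40432 + 28523)*(-21174 + 43042) = -11909*21868 = -260426012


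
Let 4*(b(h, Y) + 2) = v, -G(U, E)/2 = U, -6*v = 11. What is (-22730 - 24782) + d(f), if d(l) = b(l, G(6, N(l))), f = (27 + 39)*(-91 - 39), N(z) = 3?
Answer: -1140347/24 ≈ -47514.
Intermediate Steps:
v = -11/6 (v = -⅙*11 = -11/6 ≈ -1.8333)
G(U, E) = -2*U
b(h, Y) = -59/24 (b(h, Y) = -2 + (¼)*(-11/6) = -2 - 11/24 = -59/24)
f = -8580 (f = 66*(-130) = -8580)
d(l) = -59/24
(-22730 - 24782) + d(f) = (-22730 - 24782) - 59/24 = -47512 - 59/24 = -1140347/24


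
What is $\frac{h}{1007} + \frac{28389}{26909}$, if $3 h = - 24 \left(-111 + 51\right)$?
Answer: $\frac{41504043}{27097363} \approx 1.5317$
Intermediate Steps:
$h = 480$ ($h = \frac{\left(-1\right) 24 \left(-111 + 51\right)}{3} = \frac{\left(-1\right) 24 \left(-60\right)}{3} = \frac{\left(-1\right) \left(-1440\right)}{3} = \frac{1}{3} \cdot 1440 = 480$)
$\frac{h}{1007} + \frac{28389}{26909} = \frac{480}{1007} + \frac{28389}{26909} = \frac{41504043}{27097363}$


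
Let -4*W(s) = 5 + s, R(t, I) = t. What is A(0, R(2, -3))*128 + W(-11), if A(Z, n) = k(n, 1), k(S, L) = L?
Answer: 259/2 ≈ 129.50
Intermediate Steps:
A(Z, n) = 1
W(s) = -5/4 - s/4 (W(s) = -(5 + s)/4 = -5/4 - s/4)
A(0, R(2, -3))*128 + W(-11) = 1*128 + (-5/4 - ¼*(-11)) = 128 + (-5/4 + 11/4) = 128 + 3/2 = 259/2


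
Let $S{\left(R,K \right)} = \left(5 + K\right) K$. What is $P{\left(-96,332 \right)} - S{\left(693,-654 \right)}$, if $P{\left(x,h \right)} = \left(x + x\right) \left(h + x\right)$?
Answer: $-469758$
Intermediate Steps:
$S{\left(R,K \right)} = K \left(5 + K\right)$
$P{\left(x,h \right)} = 2 x \left(h + x\right)$
$P{\left(-96,332 \right)} - S{\left(693,-654 \right)} = 2 \left(-96\right) \left(332 - 96\right) - - 654 \left(5 - 654\right) = 2 \left(-96\right) 236 - \left(-654\right) \left(-649\right) = -45312 - 424446 = -469758$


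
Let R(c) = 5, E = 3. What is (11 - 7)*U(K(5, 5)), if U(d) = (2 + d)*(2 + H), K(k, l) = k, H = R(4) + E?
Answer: 280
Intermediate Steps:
H = 8 (H = 5 + 3 = 8)
U(d) = 20 + 10*d (U(d) = (2 + d)*(2 + 8) = (2 + d)*10 = 20 + 10*d)
(11 - 7)*U(K(5, 5)) = (11 - 7)*(20 + 10*5) = 4*(20 + 50) = 4*70 = 280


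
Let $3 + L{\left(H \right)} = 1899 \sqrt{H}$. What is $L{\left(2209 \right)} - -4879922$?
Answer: $4969172$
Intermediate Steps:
$L{\left(H \right)} = -3 + 1899 \sqrt{H}$
$L{\left(2209 \right)} - -4879922 = \left(-3 + 1899 \sqrt{2209}\right) - -4879922 = \left(-3 + 1899 \cdot 47\right) + 4879922 = \left(-3 + 89253\right) + 4879922 = 89250 + 4879922 = 4969172$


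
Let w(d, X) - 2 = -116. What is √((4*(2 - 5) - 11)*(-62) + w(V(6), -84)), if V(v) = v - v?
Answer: 4*√82 ≈ 36.222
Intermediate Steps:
V(v) = 0
w(d, X) = -114 (w(d, X) = 2 - 116 = -114)
√((4*(2 - 5) - 11)*(-62) + w(V(6), -84)) = √((4*(2 - 5) - 11)*(-62) - 114) = √((4*(-3) - 11)*(-62) - 114) = √((-12 - 11)*(-62) - 114) = √(-23*(-62) - 114) = √(1426 - 114) = √1312 = 4*√82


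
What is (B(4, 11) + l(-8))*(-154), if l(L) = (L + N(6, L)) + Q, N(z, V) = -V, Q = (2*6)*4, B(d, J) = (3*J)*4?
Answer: -27720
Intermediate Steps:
B(d, J) = 12*J
Q = 48 (Q = 12*4 = 48)
l(L) = 48 (l(L) = (L - L) + 48 = 0 + 48 = 48)
(B(4, 11) + l(-8))*(-154) = (12*11 + 48)*(-154) = (132 + 48)*(-154) = 180*(-154) = -27720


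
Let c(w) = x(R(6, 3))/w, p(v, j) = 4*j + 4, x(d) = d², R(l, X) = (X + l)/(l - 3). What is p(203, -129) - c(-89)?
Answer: -45559/89 ≈ -511.90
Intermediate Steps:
R(l, X) = (X + l)/(-3 + l)
p(v, j) = 4 + 4*j
c(w) = 9/w (c(w) = ((3 + 6)/(-3 + 6))²/w = (9/3)²/w = ((⅓)*9)²/w = 3²/w = 9/w)
p(203, -129) - c(-89) = (4 + 4*(-129)) - 9/(-89) = (4 - 516) - 9*(-1)/89 = -512 - 1*(-9/89) = -512 + 9/89 = -45559/89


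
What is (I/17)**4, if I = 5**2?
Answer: 390625/83521 ≈ 4.6770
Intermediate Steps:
I = 25
(I/17)**4 = (25/17)**4 = 390625/83521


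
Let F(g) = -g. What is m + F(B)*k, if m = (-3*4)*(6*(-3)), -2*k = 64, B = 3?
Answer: 312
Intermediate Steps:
k = -32 (k = -½*64 = -32)
m = 216 (m = -12*(-18) = 216)
m + F(B)*k = 216 - 1*3*(-32) = 216 - 3*(-32) = 216 + 96 = 312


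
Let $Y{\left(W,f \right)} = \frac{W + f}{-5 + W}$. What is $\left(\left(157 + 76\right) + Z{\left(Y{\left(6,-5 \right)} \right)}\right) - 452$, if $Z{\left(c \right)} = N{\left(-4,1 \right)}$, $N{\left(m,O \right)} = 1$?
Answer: $-218$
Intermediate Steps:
$Y{\left(W,f \right)} = \frac{W + f}{-5 + W}$
$Z{\left(c \right)} = 1$
$\left(\left(157 + 76\right) + Z{\left(Y{\left(6,-5 \right)} \right)}\right) - 452 = \left(\left(157 + 76\right) + 1\right) - 452 = \left(233 + 1\right) - 452 = 234 - 452 = -218$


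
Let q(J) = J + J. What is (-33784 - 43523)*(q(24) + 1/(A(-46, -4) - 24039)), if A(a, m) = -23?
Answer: -89287652325/24062 ≈ -3.7107e+6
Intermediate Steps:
q(J) = 2*J
(-33784 - 43523)*(q(24) + 1/(A(-46, -4) - 24039)) = (-33784 - 43523)*(2*24 + 1/(-23 - 24039)) = -77307*(48 + 1/(-24062)) = -77307*(48 - 1/24062) = -77307*1154975/24062 = -89287652325/24062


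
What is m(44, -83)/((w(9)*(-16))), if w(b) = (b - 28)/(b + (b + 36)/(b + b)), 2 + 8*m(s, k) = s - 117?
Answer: -1725/4864 ≈ -0.35465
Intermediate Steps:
m(s, k) = -119/8 + s/8 (m(s, k) = -¼ + (s - 117)/8 = -¼ + (-117 + s)/8 = -¼ + (-117/8 + s/8) = -119/8 + s/8)
w(b) = (-28 + b)/(b + (36 + b)/(2*b)) (w(b) = (-28 + b)/(b + (36 + b)/((2*b))) = (-28 + b)/(b + (36 + b)*(1/(2*b))) = (-28 + b)/(b + (36 + b)/(2*b)))
m(44, -83)/((w(9)*(-16))) = (-119/8 + (⅛)*44)/(((2*9*(-28 + 9)/(36 + 9 + 2*9²))*(-16))) = (-119/8 + 11/2)/(((2*9*(-19)/(36 + 9 + 2*81))*(-16))) = -75/(8*((2*9*(-19)/(36 + 9 + 162))*(-16))) = -75/(8*((2*9*(-19)/207)*(-16))) = -75/(8*((2*9*(1/207)*(-19))*(-16))) = -75/(8*((-38/23*(-16)))) = -75/(8*608/23) = -75/8*23/608 = -1725/4864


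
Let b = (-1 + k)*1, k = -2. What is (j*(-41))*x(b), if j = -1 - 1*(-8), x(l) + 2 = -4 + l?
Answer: 2583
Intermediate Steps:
b = -3 (b = (-1 - 2)*1 = -3*1 = -3)
x(l) = -6 + l (x(l) = -2 + (-4 + l) = -6 + l)
j = 7 (j = -1 + 8 = 7)
(j*(-41))*x(b) = (7*(-41))*(-6 - 3) = -287*(-9) = 2583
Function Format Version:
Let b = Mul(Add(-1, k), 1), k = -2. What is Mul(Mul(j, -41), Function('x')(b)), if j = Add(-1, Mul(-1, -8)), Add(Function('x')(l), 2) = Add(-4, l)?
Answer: 2583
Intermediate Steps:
b = -3 (b = Mul(Add(-1, -2), 1) = Mul(-3, 1) = -3)
Function('x')(l) = Add(-6, l) (Function('x')(l) = Add(-2, Add(-4, l)) = Add(-6, l))
j = 7 (j = Add(-1, 8) = 7)
Mul(Mul(j, -41), Function('x')(b)) = Mul(Mul(7, -41), Add(-6, -3)) = Mul(-287, -9) = 2583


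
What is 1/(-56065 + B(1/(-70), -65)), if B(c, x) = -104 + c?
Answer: -70/3931831 ≈ -1.7803e-5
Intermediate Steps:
1/(-56065 + B(1/(-70), -65)) = 1/(-56065 + (-104 + 1/(-70))) = 1/(-56065 + (-104 - 1/70)) = 1/(-56065 - 7281/70) = 1/(-3931831/70) = -70/3931831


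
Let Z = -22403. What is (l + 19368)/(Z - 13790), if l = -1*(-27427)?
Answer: -46795/36193 ≈ -1.2929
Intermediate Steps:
l = 27427
(l + 19368)/(Z - 13790) = (27427 + 19368)/(-22403 - 13790) = 46795/(-36193) = 46795*(-1/36193) = -46795/36193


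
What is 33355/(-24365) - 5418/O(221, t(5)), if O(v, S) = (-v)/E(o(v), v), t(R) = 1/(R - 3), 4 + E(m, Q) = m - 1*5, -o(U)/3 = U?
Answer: -17743560499/1076933 ≈ -16476.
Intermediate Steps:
o(U) = -3*U
E(m, Q) = -9 + m (E(m, Q) = -4 + (m - 1*5) = -4 + (m - 5) = -4 + (-5 + m) = -9 + m)
t(R) = 1/(-3 + R)
O(v, S) = -v/(-9 - 3*v) (O(v, S) = (-v)/(-9 - 3*v) = -v/(-9 - 3*v))
33355/(-24365) - 5418/O(221, t(5)) = 33355/(-24365) - 5418/((⅓)*221/(3 + 221)) = 33355*(-1/24365) - 5418/((⅓)*221/224) = -6671/4873 - 5418/((⅓)*221*(1/224)) = -6671/4873 - 5418/221/672 = -6671/4873 - 5418*672/221 = -6671/4873 - 3640896/221 = -17743560499/1076933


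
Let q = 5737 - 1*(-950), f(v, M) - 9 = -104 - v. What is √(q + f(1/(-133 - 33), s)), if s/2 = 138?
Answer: √181649318/166 ≈ 81.191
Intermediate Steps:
s = 276 (s = 2*138 = 276)
f(v, M) = -95 - v (f(v, M) = 9 + (-104 - v) = -95 - v)
q = 6687 (q = 5737 + 950 = 6687)
√(q + f(1/(-133 - 33), s)) = √(6687 + (-95 - 1/(-133 - 33))) = √(6687 + (-95 - 1/(-166))) = √(6687 + (-95 - 1*(-1/166))) = √(6687 + (-95 + 1/166)) = √(6687 - 15769/166) = √(1094273/166) = √181649318/166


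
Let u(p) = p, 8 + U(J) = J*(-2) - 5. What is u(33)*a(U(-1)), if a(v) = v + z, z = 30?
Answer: 627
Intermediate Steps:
U(J) = -13 - 2*J (U(J) = -8 + (J*(-2) - 5) = -8 + (-2*J - 5) = -8 + (-5 - 2*J) = -13 - 2*J)
a(v) = 30 + v (a(v) = v + 30 = 30 + v)
u(33)*a(U(-1)) = 33*(30 + (-13 - 2*(-1))) = 33*(30 + (-13 + 2)) = 33*(30 - 11) = 33*19 = 627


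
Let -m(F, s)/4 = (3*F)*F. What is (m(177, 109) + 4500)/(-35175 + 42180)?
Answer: -123816/2335 ≈ -53.026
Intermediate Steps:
m(F, s) = -12*F**2 (m(F, s) = -4*3*F*F = -12*F**2)
(m(177, 109) + 4500)/(-35175 + 42180) = (-12*177**2 + 4500)/(-35175 + 42180) = (-12*31329 + 4500)/7005 = (-375948 + 4500)*(1/7005) = -371448*1/7005 = -123816/2335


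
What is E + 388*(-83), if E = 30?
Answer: -32174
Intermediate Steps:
E + 388*(-83) = 30 + 388*(-83) = 30 - 32204 = -32174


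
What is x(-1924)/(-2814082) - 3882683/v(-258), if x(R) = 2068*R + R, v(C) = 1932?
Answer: -779892680101/388343316 ≈ -2008.3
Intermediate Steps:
x(R) = 2069*R
x(-1924)/(-2814082) - 3882683/v(-258) = (2069*(-1924))/(-2814082) - 3882683/1932 = -3980756*(-1/2814082) - 3882683*1/1932 = 1990378/1407041 - 554669/276 = -779892680101/388343316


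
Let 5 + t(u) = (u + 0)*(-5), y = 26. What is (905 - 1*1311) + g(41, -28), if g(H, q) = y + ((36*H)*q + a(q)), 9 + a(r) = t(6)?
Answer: -41752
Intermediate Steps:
t(u) = -5 - 5*u (t(u) = -5 + (u + 0)*(-5) = -5 + u*(-5) = -5 - 5*u)
a(r) = -44 (a(r) = -9 + (-5 - 5*6) = -9 + (-5 - 30) = -9 - 35 = -44)
g(H, q) = -18 + 36*H*q (g(H, q) = 26 + ((36*H)*q - 44) = 26 + (36*H*q - 44) = 26 + (-44 + 36*H*q) = -18 + 36*H*q)
(905 - 1*1311) + g(41, -28) = (905 - 1*1311) + (-18 + 36*41*(-28)) = (905 - 1311) + (-18 - 41328) = -406 - 41346 = -41752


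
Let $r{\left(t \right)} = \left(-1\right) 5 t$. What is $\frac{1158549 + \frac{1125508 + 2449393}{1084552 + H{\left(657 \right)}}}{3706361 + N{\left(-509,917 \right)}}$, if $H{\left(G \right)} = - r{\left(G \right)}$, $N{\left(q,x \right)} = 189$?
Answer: $\frac{630158021707}{2016061116175} \approx 0.31257$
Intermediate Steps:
$r{\left(t \right)} = - 5 t$
$H{\left(G \right)} = 5 G$ ($H{\left(G \right)} = - \left(-5\right) G = 5 G$)
$\frac{1158549 + \frac{1125508 + 2449393}{1084552 + H{\left(657 \right)}}}{3706361 + N{\left(-509,917 \right)}} = \frac{1158549 + \frac{1125508 + 2449393}{1084552 + 5 \cdot 657}}{3706361 + 189} = \frac{1158549 + \frac{3574901}{1084552 + 3285}}{3706550} = \left(1158549 + \frac{3574901}{1087837}\right) \frac{1}{3706550} = \frac{1260316043414}{1087837} \cdot \frac{1}{3706550} = \frac{630158021707}{2016061116175}$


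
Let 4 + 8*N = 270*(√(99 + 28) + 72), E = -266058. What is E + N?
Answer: -527257/2 + 135*√127/4 ≈ -2.6325e+5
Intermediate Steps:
N = 4859/2 + 135*√127/4 (N = -½ + (270*(√(99 + 28) + 72))/8 = -½ + (270*(√127 + 72))/8 = -½ + (270*(72 + √127))/8 = -½ + (19440 + 270*√127)/8 = -½ + (2430 + 135*√127/4) = 4859/2 + 135*√127/4 ≈ 2809.8)
E + N = -266058 + (4859/2 + 135*√127/4) = -527257/2 + 135*√127/4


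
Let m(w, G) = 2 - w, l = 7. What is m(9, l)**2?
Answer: 49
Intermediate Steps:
m(9, l)**2 = (2 - 1*9)**2 = (2 - 9)**2 = (-7)**2 = 49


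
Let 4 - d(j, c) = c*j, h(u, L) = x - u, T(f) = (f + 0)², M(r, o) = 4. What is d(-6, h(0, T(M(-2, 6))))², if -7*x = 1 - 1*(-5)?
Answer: 64/49 ≈ 1.3061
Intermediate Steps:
T(f) = f²
x = -6/7 (x = -(1 - 1*(-5))/7 = -(1 + 5)/7 = -⅐*6 = -6/7 ≈ -0.85714)
h(u, L) = -6/7 - u
d(j, c) = 4 - c*j
d(-6, h(0, T(M(-2, 6))))² = (4 - 1*(-6/7 - 1*0)*(-6))² = (4 - 1*(-6/7 + 0)*(-6))² = (4 - 1*(-6/7)*(-6))² = (4 - 36/7)² = (-8/7)² = 64/49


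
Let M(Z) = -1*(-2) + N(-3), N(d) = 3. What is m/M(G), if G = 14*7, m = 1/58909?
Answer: 1/294545 ≈ 3.3951e-6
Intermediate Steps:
m = 1/58909 ≈ 1.6975e-5
G = 98
M(Z) = 5 (M(Z) = -1*(-2) + 3 = 2 + 3 = 5)
m/M(G) = (1/58909)/5 = (1/58909)*(⅕) = 1/294545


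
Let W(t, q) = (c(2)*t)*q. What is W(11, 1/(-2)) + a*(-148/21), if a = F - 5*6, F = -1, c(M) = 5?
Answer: 8021/42 ≈ 190.98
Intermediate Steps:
a = -31 (a = -1 - 5*6 = -1 - 30 = -31)
W(t, q) = 5*q*t (W(t, q) = (5*t)*q = 5*q*t)
W(11, 1/(-2)) + a*(-148/21) = 5*11/(-2) - (-4588)/21 = 5*(-½)*11 - (-4588)/21 = -55/2 - 31*(-148/21) = -55/2 + 4588/21 = 8021/42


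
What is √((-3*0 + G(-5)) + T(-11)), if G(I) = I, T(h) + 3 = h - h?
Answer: 2*I*√2 ≈ 2.8284*I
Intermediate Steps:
T(h) = -3 (T(h) = -3 + (h - h) = -3 + 0 = -3)
√((-3*0 + G(-5)) + T(-11)) = √((-3*0 - 5) - 3) = √((0 - 5) - 3) = √(-5 - 3) = √(-8) = 2*I*√2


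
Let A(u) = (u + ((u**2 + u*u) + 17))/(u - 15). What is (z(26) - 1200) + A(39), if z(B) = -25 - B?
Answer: -13463/12 ≈ -1121.9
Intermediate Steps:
A(u) = (17 + u + 2*u**2)/(-15 + u) (A(u) = (u + ((u**2 + u**2) + 17))/(-15 + u) = (u + (2*u**2 + 17))/(-15 + u) = (u + (17 + 2*u**2))/(-15 + u) = (17 + u + 2*u**2)/(-15 + u))
(z(26) - 1200) + A(39) = ((-25 - 1*26) - 1200) + (17 + 39 + 2*39**2)/(-15 + 39) = ((-25 - 26) - 1200) + (17 + 39 + 2*1521)/24 = (-51 - 1200) + (17 + 39 + 3042)/24 = -1251 + (1/24)*3098 = -1251 + 1549/12 = -13463/12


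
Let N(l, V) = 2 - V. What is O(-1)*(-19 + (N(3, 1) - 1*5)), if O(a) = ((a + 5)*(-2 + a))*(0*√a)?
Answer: 0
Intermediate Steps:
O(a) = 0 (O(a) = ((5 + a)*(-2 + a))*0 = ((-2 + a)*(5 + a))*0 = 0)
O(-1)*(-19 + (N(3, 1) - 1*5)) = 0*(-19 + ((2 - 1*1) - 1*5)) = 0*(-19 + ((2 - 1) - 5)) = 0*(-19 + (1 - 5)) = 0*(-19 - 4) = 0*(-23) = 0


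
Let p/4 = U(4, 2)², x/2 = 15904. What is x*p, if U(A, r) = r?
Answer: 508928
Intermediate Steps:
x = 31808 (x = 2*15904 = 31808)
p = 16 (p = 4*2² = 4*4 = 16)
x*p = 31808*16 = 508928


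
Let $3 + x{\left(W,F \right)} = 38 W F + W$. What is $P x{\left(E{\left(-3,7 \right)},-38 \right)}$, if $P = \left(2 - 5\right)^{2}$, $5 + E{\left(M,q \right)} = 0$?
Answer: $64908$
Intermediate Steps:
$E{\left(M,q \right)} = -5$ ($E{\left(M,q \right)} = -5 + 0 = -5$)
$x{\left(W,F \right)} = -3 + W + 38 F W$ ($x{\left(W,F \right)} = -3 + \left(38 W F + W\right) = -3 + \left(38 F W + W\right) = -3 + \left(W + 38 F W\right) = -3 + W + 38 F W$)
$P = 9$ ($P = \left(-3\right)^{2} = 9$)
$P x{\left(E{\left(-3,7 \right)},-38 \right)} = 9 \left(-3 - 5 + 38 \left(-38\right) \left(-5\right)\right) = 9 \left(-3 - 5 + 7220\right) = 9 \cdot 7212 = 64908$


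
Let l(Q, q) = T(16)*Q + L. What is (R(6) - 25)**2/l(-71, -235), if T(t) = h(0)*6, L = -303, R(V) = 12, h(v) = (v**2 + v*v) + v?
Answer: -169/303 ≈ -0.55776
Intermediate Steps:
h(v) = v + 2*v**2 (h(v) = (v**2 + v**2) + v = 2*v**2 + v = v + 2*v**2)
T(t) = 0 (T(t) = (0*(1 + 2*0))*6 = (0*(1 + 0))*6 = (0*1)*6 = 0*6 = 0)
l(Q, q) = -303 (l(Q, q) = 0*Q - 303 = 0 - 303 = -303)
(R(6) - 25)**2/l(-71, -235) = (12 - 25)**2/(-303) = (-13)**2*(-1/303) = 169*(-1/303) = -169/303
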